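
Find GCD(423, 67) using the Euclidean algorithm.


423 = 6 * 67 + 21
67 = 3 * 21 + 4
21 = 5 * 4 + 1
4 = 4 * 1 + 0
GCD = 1


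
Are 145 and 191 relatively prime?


Euclidean algorithm:
191 = 1 * 145 + 46
145 = 3 * 46 + 7
46 = 6 * 7 + 4
7 = 1 * 4 + 3
4 = 1 * 3 + 1
3 = 3 * 1 + 0
GCD(145, 191) = 1

Yes, coprime (GCD = 1)


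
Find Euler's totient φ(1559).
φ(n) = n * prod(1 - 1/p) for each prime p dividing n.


1559 = 1559
Prime factors: 1559
φ(1559) = 1559 × (1-1/1559)
= 1559 × 1558/1559 = 1558

φ(1559) = 1558


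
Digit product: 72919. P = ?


7 × 2 × 9 × 1 × 9 = 1134


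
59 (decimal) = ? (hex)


59 (base 10) = 59 (decimal)
59 (decimal) = 3B (base 16)


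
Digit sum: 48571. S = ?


4 + 8 + 5 + 7 + 1 = 25


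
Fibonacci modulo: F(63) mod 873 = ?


F(k) mod 873 for k=1..63:
1, 1, 2, 3, 5, 8, 13, 21, 34, 55, 89, 144, 233, 377, 610, 114, 724, 838, 689, 654, 470, 251, 721, 99, 820, 46, 866, 39, 32, 71, 103, 174, 277, 451, 728, 306, 161, 467, 628, 222, 850, 199, 176, 375, 551, 53, 604, 657, 388, 172, 560, 732, 419, 278, 697, 102, 799, 28, 827, 855, 809, 791, 727
F(63) mod 873 = 727


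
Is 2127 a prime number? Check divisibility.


2127 / 3 = 709 (exact division)
2127 is NOT prime.

No, 2127 is not prime


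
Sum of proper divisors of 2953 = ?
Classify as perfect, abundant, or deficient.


Proper divisors: 1
Sum = 1 = 1
1 < 2953 → deficient

s(2953) = 1 (deficient)


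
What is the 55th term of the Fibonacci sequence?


Sequence: 1, 1, 2, 3, 5, 8, 13, 21, 34, 55, 89, 144, 233, 377, 610, 987, 1597, 2584, 4181, 6765, 10946, 17711, 28657, 46368, 75025, 121393, 196418, 317811, 514229, 832040, 1346269, 2178309, 3524578, 5702887, 9227465, 14930352, 24157817, 39088169, 63245986, 102334155, 165580141, 267914296, 433494437, 701408733, 1134903170, 1836311903, 2971215073, 4807526976, 7778742049, 12586269025, 20365011074, 32951280099, 53316291173, 86267571272, 139583862445
F(55) = 139583862445


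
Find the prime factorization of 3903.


3903 / 3 = 1301
1301 / 1301 = 1
3903 = 3 × 1301


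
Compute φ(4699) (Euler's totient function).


4699 = 37 × 127
Prime factors: 37, 127
φ(4699) = 4699 × (1-1/37) × (1-1/127)
= 4699 × 36/37 × 126/127 = 4536

φ(4699) = 4536


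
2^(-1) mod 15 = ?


Use the extended Euclidean algorithm on (15, 2); each row r = 15*s + 2*t:
r=15, s=1, t=0
r=2, s=0, t=1
q=7: r=1, s=1, t=-7   [15*(1) + 2*(-7) = 1]
q=2: r=0, s=-2, t=15   [15*(-2) + 2*(15) = 0]
GCD = 1 with t = -7, so 2*(-7) ≡ 1 (mod 15)
Inverse = -7 mod 15 = 8
Check: 2 * 8 = 16 ≡ 1 (mod 15)

2^(-1) ≡ 8 (mod 15)


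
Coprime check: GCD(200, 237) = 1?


Euclidean algorithm:
237 = 1 * 200 + 37
200 = 5 * 37 + 15
37 = 2 * 15 + 7
15 = 2 * 7 + 1
7 = 7 * 1 + 0
GCD(200, 237) = 1

Yes, coprime (GCD = 1)


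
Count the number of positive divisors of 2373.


2373 = 3^1 × 7^1 × 113^1
d(2373) = (1+1) × (1+1) × (1+1) = 8

8 divisors


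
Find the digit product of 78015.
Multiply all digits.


7 × 8 × 0 × 1 × 5 = 0


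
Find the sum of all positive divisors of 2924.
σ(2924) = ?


Divisors of 2924: 1, 2, 4, 17, 34, 43, 68, 86, 172, 731, 1462, 2924
Sum = 1 + 2 + 4 + 17 + 34 + 43 + 68 + 86 + 172 + 731 + 1462 + 2924 = 5544

σ(2924) = 5544


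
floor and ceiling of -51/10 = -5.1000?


-51/10 = -5.1000
floor = -6
ceil = -5

floor = -6, ceil = -5


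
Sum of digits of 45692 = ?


4 + 5 + 6 + 9 + 2 = 26


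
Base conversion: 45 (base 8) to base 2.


45 (base 8) = 37 (decimal)
37 (decimal) = 100101 (base 2)


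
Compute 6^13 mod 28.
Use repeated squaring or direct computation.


6^1 mod 28 = 6
6^2 mod 28 = 8
6^3 mod 28 = 20
6^4 mod 28 = 8
6^5 mod 28 = 20
6^6 mod 28 = 8
6^7 mod 28 = 20
6^8 mod 28 = 8
6^9 mod 28 = 20
6^10 mod 28 = 8
6^11 mod 28 = 20
6^12 mod 28 = 8
6^13 mod 28 = 20


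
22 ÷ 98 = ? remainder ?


22 = 98 * 0 + 22
Check: 0 + 22 = 22

q = 0, r = 22


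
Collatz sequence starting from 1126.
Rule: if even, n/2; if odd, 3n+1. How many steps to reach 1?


1126 → 563 → 1690 → 845 → 2536 → 1268 → 634 → 317 → 952 → 476 → 238 → 119 → 358 → 179 → 538 → 269 → 808 → 404 → 202 → 101 → 304 → 152 → 76 → 38 → 19 → 58 → 29 → 88 → 44 → 22 → 11 → 34 → 17 → 52 → 26 → 13 → 40 → 20 → 10 → 5 → 16 → 8 → 4 → 2 → 1
Total steps = 44

44 steps


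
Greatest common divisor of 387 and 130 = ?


387 = 2 * 130 + 127
130 = 1 * 127 + 3
127 = 42 * 3 + 1
3 = 3 * 1 + 0
GCD = 1


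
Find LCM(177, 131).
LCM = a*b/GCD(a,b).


GCD(177, 131) = 1
LCM = 177*131/1 = 23187/1 = 23187

LCM = 23187


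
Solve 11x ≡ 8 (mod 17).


GCD(11, 17) = 1, unique solution
a^(-1) mod 17 = 14
x = 14 * 8 mod 17 = 10

x ≡ 10 (mod 17)


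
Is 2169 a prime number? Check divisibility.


2169 / 3 = 723 (exact division)
2169 is NOT prime.

No, 2169 is not prime


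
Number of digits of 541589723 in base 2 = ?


541589723 in base 2 = 100000010010000000000011011011
Number of digits = 30

30 digits (base 2)


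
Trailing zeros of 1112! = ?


floor(1112/5) = 222
floor(1112/25) = 44
floor(1112/125) = 8
floor(1112/625) = 1
Total = 275

275 trailing zeros


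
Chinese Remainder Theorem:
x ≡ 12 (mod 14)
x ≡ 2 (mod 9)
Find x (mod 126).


M = 14*9 = 126
M1 = M/14 = 9, M2 = M/9 = 14
M1^(-1) mod 14 = 11, M2^(-1) mod 9 = 2
x = 12*9*11 + 2*14*2 = 1244
1244 mod 126 = 110
Check: 110 mod 14 = 12 ✓, 110 mod 9 = 2 ✓

x ≡ 110 (mod 126)


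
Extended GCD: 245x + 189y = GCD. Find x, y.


Tabular extended Euclidean (each row: r = 245*s + 189*t):
r=245, s=1, t=0
r=189, s=0, t=1
q=1: r=56, s=1, t=-1   [245*(1) + 189*(-1) = 56]
q=3: r=21, s=-3, t=4   [245*(-3) + 189*(4) = 21]
q=2: r=14, s=7, t=-9   [245*(7) + 189*(-9) = 14]
q=1: r=7, s=-10, t=13   [245*(-10) + 189*(13) = 7]
q=2: r=0, s=27, t=-35   [245*(27) + 189*(-35) = 0]
GCD = 7; from the row with r=7: x=-10, y=13
Check: 245*(-10) + 189*(13) = -2450 + 2457 = 7

GCD = 7, x = -10, y = 13


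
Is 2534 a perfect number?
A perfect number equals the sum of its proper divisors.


Proper divisors of 2534: 1, 2, 7, 14, 181, 362, 1267
Sum = 1 + 2 + 7 + 14 + 181 + 362 + 1267 = 1834

No, 2534 is not perfect (1834 ≠ 2534)


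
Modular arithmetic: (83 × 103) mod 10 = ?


83 × 103 = 8549
8549 mod 10 = 9


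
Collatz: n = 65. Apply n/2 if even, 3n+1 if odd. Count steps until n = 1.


65 → 196 → 98 → 49 → 148 → 74 → 37 → 112 → 56 → 28 → 14 → 7 → 22 → 11 → 34 → 17 → 52 → 26 → 13 → 40 → 20 → 10 → 5 → 16 → 8 → 4 → 2 → 1
Total steps = 27

27 steps


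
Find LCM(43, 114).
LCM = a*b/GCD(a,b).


GCD(43, 114) = 1
LCM = 43*114/1 = 4902/1 = 4902

LCM = 4902


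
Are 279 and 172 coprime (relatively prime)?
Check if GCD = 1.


Euclidean algorithm:
279 = 1 * 172 + 107
172 = 1 * 107 + 65
107 = 1 * 65 + 42
65 = 1 * 42 + 23
42 = 1 * 23 + 19
23 = 1 * 19 + 4
19 = 4 * 4 + 3
4 = 1 * 3 + 1
3 = 3 * 1 + 0
GCD(279, 172) = 1

Yes, coprime (GCD = 1)


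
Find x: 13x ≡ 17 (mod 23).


GCD(13, 23) = 1, unique solution
a^(-1) mod 23 = 16
x = 16 * 17 mod 23 = 19

x ≡ 19 (mod 23)


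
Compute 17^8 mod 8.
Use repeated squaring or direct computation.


17^1 mod 8 = 1
17^2 mod 8 = 1
17^3 mod 8 = 1
17^4 mod 8 = 1
17^5 mod 8 = 1
17^6 mod 8 = 1
17^7 mod 8 = 1
17^8 mod 8 = 1


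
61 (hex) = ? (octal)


61 (base 16) = 97 (decimal)
97 (decimal) = 141 (base 8)


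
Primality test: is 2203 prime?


Check divisors up to sqrt(2203) = 46.9361
No divisors found.
2203 is prime.

Yes, 2203 is prime


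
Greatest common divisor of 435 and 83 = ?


435 = 5 * 83 + 20
83 = 4 * 20 + 3
20 = 6 * 3 + 2
3 = 1 * 2 + 1
2 = 2 * 1 + 0
GCD = 1


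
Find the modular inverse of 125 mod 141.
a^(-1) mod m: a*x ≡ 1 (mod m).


Use the extended Euclidean algorithm on (141, 125); each row r = 141*s + 125*t:
r=141, s=1, t=0
r=125, s=0, t=1
q=1: r=16, s=1, t=-1   [141*(1) + 125*(-1) = 16]
q=7: r=13, s=-7, t=8   [141*(-7) + 125*(8) = 13]
q=1: r=3, s=8, t=-9   [141*(8) + 125*(-9) = 3]
q=4: r=1, s=-39, t=44   [141*(-39) + 125*(44) = 1]
q=3: r=0, s=125, t=-141   [141*(125) + 125*(-141) = 0]
GCD = 1 with t = 44, so 125*(44) ≡ 1 (mod 141)
Inverse = 44 mod 141 = 44
Check: 125 * 44 = 5500 ≡ 1 (mod 141)

125^(-1) ≡ 44 (mod 141)


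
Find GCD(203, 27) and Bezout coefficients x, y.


Tabular extended Euclidean (each row: r = 203*s + 27*t):
r=203, s=1, t=0
r=27, s=0, t=1
q=7: r=14, s=1, t=-7   [203*(1) + 27*(-7) = 14]
q=1: r=13, s=-1, t=8   [203*(-1) + 27*(8) = 13]
q=1: r=1, s=2, t=-15   [203*(2) + 27*(-15) = 1]
q=13: r=0, s=-27, t=203   [203*(-27) + 27*(203) = 0]
GCD = 1; from the row with r=1: x=2, y=-15
Check: 203*(2) + 27*(-15) = 406 - 405 = 1

GCD = 1, x = 2, y = -15


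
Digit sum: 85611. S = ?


8 + 5 + 6 + 1 + 1 = 21


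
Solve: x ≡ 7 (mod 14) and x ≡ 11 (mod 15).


M = 14*15 = 210
M1 = M/14 = 15, M2 = M/15 = 14
M1^(-1) mod 14 = 1, M2^(-1) mod 15 = 14
x = 7*15*1 + 11*14*14 = 2261
2261 mod 210 = 161
Check: 161 mod 14 = 7 ✓, 161 mod 15 = 11 ✓

x ≡ 161 (mod 210)


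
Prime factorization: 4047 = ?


4047 / 3 = 1349
1349 / 19 = 71
71 / 71 = 1
4047 = 3 × 19 × 71


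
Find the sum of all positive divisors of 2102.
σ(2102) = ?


Divisors of 2102: 1, 2, 1051, 2102
Sum = 1 + 2 + 1051 + 2102 = 3156

σ(2102) = 3156


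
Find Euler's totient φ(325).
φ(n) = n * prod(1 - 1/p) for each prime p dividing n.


325 = 5^2 × 13
Prime factors: 5, 13
φ(325) = 325 × (1-1/5) × (1-1/13)
= 325 × 4/5 × 12/13 = 240

φ(325) = 240


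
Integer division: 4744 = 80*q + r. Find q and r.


4744 = 80 * 59 + 24
Check: 4720 + 24 = 4744

q = 59, r = 24


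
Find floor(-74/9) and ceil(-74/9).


-74/9 = -8.2222
floor = -9
ceil = -8

floor = -9, ceil = -8


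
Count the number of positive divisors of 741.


741 = 3^1 × 13^1 × 19^1
d(741) = (1+1) × (1+1) × (1+1) = 8

8 divisors


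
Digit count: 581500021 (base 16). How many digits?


581500021 in base 16 = 22A8FC75
Number of digits = 8

8 digits (base 16)


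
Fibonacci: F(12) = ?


Sequence: 1, 1, 2, 3, 5, 8, 13, 21, 34, 55, 89, 144
F(12) = 144


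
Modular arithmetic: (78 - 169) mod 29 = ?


78 - 169 = -91
-91 mod 29 = 25


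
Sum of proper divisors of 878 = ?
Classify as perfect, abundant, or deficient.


Proper divisors: 1, 2, 439
Sum = 1 + 2 + 439 = 442
442 < 878 → deficient

s(878) = 442 (deficient)


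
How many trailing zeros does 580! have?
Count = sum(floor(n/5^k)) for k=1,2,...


floor(580/5) = 116
floor(580/25) = 23
floor(580/125) = 4
Total = 143

143 trailing zeros


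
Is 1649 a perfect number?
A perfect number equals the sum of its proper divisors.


Proper divisors of 1649: 1, 17, 97
Sum = 1 + 17 + 97 = 115

No, 1649 is not perfect (115 ≠ 1649)


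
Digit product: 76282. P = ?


7 × 6 × 2 × 8 × 2 = 1344


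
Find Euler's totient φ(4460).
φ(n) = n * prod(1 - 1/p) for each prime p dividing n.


4460 = 2^2 × 5 × 223
Prime factors: 2, 5, 223
φ(4460) = 4460 × (1-1/2) × (1-1/5) × (1-1/223)
= 4460 × 1/2 × 4/5 × 222/223 = 1776

φ(4460) = 1776


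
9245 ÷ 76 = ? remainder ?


9245 = 76 * 121 + 49
Check: 9196 + 49 = 9245

q = 121, r = 49


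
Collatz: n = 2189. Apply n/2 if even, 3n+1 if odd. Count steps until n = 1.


2189 → 6568 → 3284 → 1642 → 821 → 2464 → 1232 → 616 → 308 → 154 → 77 → 232 → 116 → 58 → 29 → 88 → 44 → 22 → 11 → 34 → 17 → 52 → 26 → 13 → 40 → 20 → 10 → 5 → 16 → 8 → 4 → 2 → 1
Total steps = 32

32 steps


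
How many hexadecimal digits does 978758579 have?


978758579 in base 16 = 3A56ABB3
Number of digits = 8

8 digits (base 16)


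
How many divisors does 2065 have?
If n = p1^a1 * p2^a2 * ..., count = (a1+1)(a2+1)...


2065 = 5^1 × 7^1 × 59^1
d(2065) = (1+1) × (1+1) × (1+1) = 8

8 divisors


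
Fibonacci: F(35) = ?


Sequence: 1, 1, 2, 3, 5, 8, 13, 21, 34, 55, 89, 144, 233, 377, 610, 987, 1597, 2584, 4181, 6765, 10946, 17711, 28657, 46368, 75025, 121393, 196418, 317811, 514229, 832040, 1346269, 2178309, 3524578, 5702887, 9227465
F(35) = 9227465


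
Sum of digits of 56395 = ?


5 + 6 + 3 + 9 + 5 = 28


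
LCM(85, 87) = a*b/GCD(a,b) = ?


GCD(85, 87) = 1
LCM = 85*87/1 = 7395/1 = 7395

LCM = 7395


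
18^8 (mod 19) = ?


18^1 mod 19 = 18
18^2 mod 19 = 1
18^3 mod 19 = 18
18^4 mod 19 = 1
18^5 mod 19 = 18
18^6 mod 19 = 1
18^7 mod 19 = 18
18^8 mod 19 = 1


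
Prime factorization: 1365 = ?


1365 / 3 = 455
455 / 5 = 91
91 / 7 = 13
13 / 13 = 1
1365 = 3 × 5 × 7 × 13


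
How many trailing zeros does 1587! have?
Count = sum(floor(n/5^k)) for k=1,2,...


floor(1587/5) = 317
floor(1587/25) = 63
floor(1587/125) = 12
floor(1587/625) = 2
Total = 394

394 trailing zeros


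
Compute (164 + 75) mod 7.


164 + 75 = 239
239 mod 7 = 1


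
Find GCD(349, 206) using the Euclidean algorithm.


349 = 1 * 206 + 143
206 = 1 * 143 + 63
143 = 2 * 63 + 17
63 = 3 * 17 + 12
17 = 1 * 12 + 5
12 = 2 * 5 + 2
5 = 2 * 2 + 1
2 = 2 * 1 + 0
GCD = 1


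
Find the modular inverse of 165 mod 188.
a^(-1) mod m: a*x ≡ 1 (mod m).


Use the extended Euclidean algorithm on (188, 165); each row r = 188*s + 165*t:
r=188, s=1, t=0
r=165, s=0, t=1
q=1: r=23, s=1, t=-1   [188*(1) + 165*(-1) = 23]
q=7: r=4, s=-7, t=8   [188*(-7) + 165*(8) = 4]
q=5: r=3, s=36, t=-41   [188*(36) + 165*(-41) = 3]
q=1: r=1, s=-43, t=49   [188*(-43) + 165*(49) = 1]
q=3: r=0, s=165, t=-188   [188*(165) + 165*(-188) = 0]
GCD = 1 with t = 49, so 165*(49) ≡ 1 (mod 188)
Inverse = 49 mod 188 = 49
Check: 165 * 49 = 8085 ≡ 1 (mod 188)

165^(-1) ≡ 49 (mod 188)


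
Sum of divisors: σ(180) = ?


Divisors of 180: 1, 2, 3, 4, 5, 6, 9, 10, 12, 15, 18, 20, 30, 36, 45, 60, 90, 180
Sum = 1 + 2 + 3 + 4 + 5 + 6 + 9 + 10 + 12 + 15 + 18 + 20 + 30 + 36 + 45 + 60 + 90 + 180 = 546

σ(180) = 546


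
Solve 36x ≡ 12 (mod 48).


GCD(36, 48) = 12 divides 12
Divide: 3x ≡ 1 (mod 4)
x ≡ 3 (mod 4)


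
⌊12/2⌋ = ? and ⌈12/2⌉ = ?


12/2 = 6.0000
floor = 6
ceil = 6

floor = 6, ceil = 6


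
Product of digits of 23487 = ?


2 × 3 × 4 × 8 × 7 = 1344


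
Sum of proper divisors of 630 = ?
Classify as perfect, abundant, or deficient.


Proper divisors: 1, 2, 3, 5, 6, 7, 9, 10, 14, 15, 18, 21, 30, 35, 42, 45, 63, 70, 90, 105, 126, 210, 315
Sum = 1 + 2 + 3 + 5 + 6 + 7 + 9 + 10 + 14 + 15 + 18 + 21 + 30 + 35 + 42 + 45 + 63 + 70 + 90 + 105 + 126 + 210 + 315 = 1242
1242 > 630 → abundant

s(630) = 1242 (abundant)


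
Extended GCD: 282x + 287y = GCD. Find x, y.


Tabular extended Euclidean (each row: r = 282*s + 287*t):
r=282, s=1, t=0
r=287, s=0, t=1
q=0: r=282, s=1, t=0   [282*(1) + 287*(0) = 282]
q=1: r=5, s=-1, t=1   [282*(-1) + 287*(1) = 5]
q=56: r=2, s=57, t=-56   [282*(57) + 287*(-56) = 2]
q=2: r=1, s=-115, t=113   [282*(-115) + 287*(113) = 1]
q=2: r=0, s=287, t=-282   [282*(287) + 287*(-282) = 0]
GCD = 1; from the row with r=1: x=-115, y=113
Check: 282*(-115) + 287*(113) = -32430 + 32431 = 1

GCD = 1, x = -115, y = 113


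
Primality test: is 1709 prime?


Check divisors up to sqrt(1709) = 41.3401
No divisors found.
1709 is prime.

Yes, 1709 is prime


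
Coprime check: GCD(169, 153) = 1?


Euclidean algorithm:
169 = 1 * 153 + 16
153 = 9 * 16 + 9
16 = 1 * 9 + 7
9 = 1 * 7 + 2
7 = 3 * 2 + 1
2 = 2 * 1 + 0
GCD(169, 153) = 1

Yes, coprime (GCD = 1)


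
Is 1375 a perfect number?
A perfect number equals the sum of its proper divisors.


Proper divisors of 1375: 1, 5, 11, 25, 55, 125, 275
Sum = 1 + 5 + 11 + 25 + 55 + 125 + 275 = 497

No, 1375 is not perfect (497 ≠ 1375)


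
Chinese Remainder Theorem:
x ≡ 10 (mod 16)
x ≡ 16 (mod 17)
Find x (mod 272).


M = 16*17 = 272
M1 = M/16 = 17, M2 = M/17 = 16
M1^(-1) mod 16 = 1, M2^(-1) mod 17 = 16
x = 10*17*1 + 16*16*16 = 4266
4266 mod 272 = 186
Check: 186 mod 16 = 10 ✓, 186 mod 17 = 16 ✓

x ≡ 186 (mod 272)


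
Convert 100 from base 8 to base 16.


100 (base 8) = 64 (decimal)
64 (decimal) = 40 (base 16)


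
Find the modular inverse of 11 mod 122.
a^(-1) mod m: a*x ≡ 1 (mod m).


Use the extended Euclidean algorithm on (122, 11); each row r = 122*s + 11*t:
r=122, s=1, t=0
r=11, s=0, t=1
q=11: r=1, s=1, t=-11   [122*(1) + 11*(-11) = 1]
q=11: r=0, s=-11, t=122   [122*(-11) + 11*(122) = 0]
GCD = 1 with t = -11, so 11*(-11) ≡ 1 (mod 122)
Inverse = -11 mod 122 = 111
Check: 11 * 111 = 1221 ≡ 1 (mod 122)

11^(-1) ≡ 111 (mod 122)


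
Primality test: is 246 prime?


246 / 2 = 123 (exact division)
246 is NOT prime.

No, 246 is not prime


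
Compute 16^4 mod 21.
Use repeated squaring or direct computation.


16^1 mod 21 = 16
16^2 mod 21 = 4
16^3 mod 21 = 1
16^4 mod 21 = 16


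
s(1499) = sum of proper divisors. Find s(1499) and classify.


Proper divisors: 1
Sum = 1 = 1
1 < 1499 → deficient

s(1499) = 1 (deficient)


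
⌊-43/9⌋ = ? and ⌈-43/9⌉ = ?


-43/9 = -4.7778
floor = -5
ceil = -4

floor = -5, ceil = -4


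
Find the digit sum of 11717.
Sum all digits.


1 + 1 + 7 + 1 + 7 = 17


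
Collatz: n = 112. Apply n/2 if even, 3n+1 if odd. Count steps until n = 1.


112 → 56 → 28 → 14 → 7 → 22 → 11 → 34 → 17 → 52 → 26 → 13 → 40 → 20 → 10 → 5 → 16 → 8 → 4 → 2 → 1
Total steps = 20

20 steps


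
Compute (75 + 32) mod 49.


75 + 32 = 107
107 mod 49 = 9


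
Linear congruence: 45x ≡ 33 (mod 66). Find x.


GCD(45, 66) = 3 divides 33
Divide: 15x ≡ 11 (mod 22)
x ≡ 11 (mod 22)


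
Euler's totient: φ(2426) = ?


2426 = 2 × 1213
Prime factors: 2, 1213
φ(2426) = 2426 × (1-1/2) × (1-1/1213)
= 2426 × 1/2 × 1212/1213 = 1212

φ(2426) = 1212


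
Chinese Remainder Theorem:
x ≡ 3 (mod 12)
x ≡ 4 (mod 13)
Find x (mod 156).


M = 12*13 = 156
M1 = M/12 = 13, M2 = M/13 = 12
M1^(-1) mod 12 = 1, M2^(-1) mod 13 = 12
x = 3*13*1 + 4*12*12 = 615
615 mod 156 = 147
Check: 147 mod 12 = 3 ✓, 147 mod 13 = 4 ✓

x ≡ 147 (mod 156)


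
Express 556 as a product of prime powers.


556 / 2 = 278
278 / 2 = 139
139 / 139 = 1
556 = 2^2 × 139


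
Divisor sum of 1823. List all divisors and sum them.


Divisors of 1823: 1, 1823
Sum = 1 + 1823 = 1824

σ(1823) = 1824


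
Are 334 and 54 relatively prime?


Euclidean algorithm:
334 = 6 * 54 + 10
54 = 5 * 10 + 4
10 = 2 * 4 + 2
4 = 2 * 2 + 0
GCD(334, 54) = 2

No, not coprime (GCD = 2)


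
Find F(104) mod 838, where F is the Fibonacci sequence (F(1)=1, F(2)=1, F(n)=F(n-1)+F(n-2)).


F(k) mod 838 for k=1..104:
1, 1, 2, 3, 5, 8, 13, 21, 34, 55, 89, 144, 233, 377, 610, 149, 759, 70, 829, 61, 52, 113, 165, 278, 443, 721, 326, 209, 535, 744, 441, 347, 788, 297, 247, 544, 791, 497, 450, 109, 559, 668, 389, 219, 608, 827, 597, 586, 345, 93, 438, 531, 131, 662, 793, 617, 572, 351, 85, 436, 521, 119, 640, 759, 561, 482, 205, 687, 54, 741, 795, 698, 655, 515, 332, 9, 341, 350, 691, 203, 56, 259, 315, 574, 51, 625, 676, 463, 301, 764, 227, 153, 380, 533, 75, 608, 683, 453, 298, 751, 211, 124, 335, 459
F(104) mod 838 = 459


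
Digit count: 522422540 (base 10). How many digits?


522422540 has 9 digits in base 10
floor(log10(522422540)) + 1 = floor(8.7180) + 1 = 9

9 digits (base 10)


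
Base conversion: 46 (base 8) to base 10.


46 (base 8) = 38 (decimal)
38 (decimal) = 38 (base 10)


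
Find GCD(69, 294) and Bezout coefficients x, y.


Tabular extended Euclidean (each row: r = 69*s + 294*t):
r=69, s=1, t=0
r=294, s=0, t=1
q=0: r=69, s=1, t=0   [69*(1) + 294*(0) = 69]
q=4: r=18, s=-4, t=1   [69*(-4) + 294*(1) = 18]
q=3: r=15, s=13, t=-3   [69*(13) + 294*(-3) = 15]
q=1: r=3, s=-17, t=4   [69*(-17) + 294*(4) = 3]
q=5: r=0, s=98, t=-23   [69*(98) + 294*(-23) = 0]
GCD = 3; from the row with r=3: x=-17, y=4
Check: 69*(-17) + 294*(4) = -1173 + 1176 = 3

GCD = 3, x = -17, y = 4


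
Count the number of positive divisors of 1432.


1432 = 2^3 × 179^1
d(1432) = (3+1) × (1+1) = 8

8 divisors


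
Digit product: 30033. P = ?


3 × 0 × 0 × 3 × 3 = 0


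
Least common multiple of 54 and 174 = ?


GCD(54, 174) = 6
LCM = 54*174/6 = 9396/6 = 1566

LCM = 1566


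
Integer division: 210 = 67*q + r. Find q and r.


210 = 67 * 3 + 9
Check: 201 + 9 = 210

q = 3, r = 9


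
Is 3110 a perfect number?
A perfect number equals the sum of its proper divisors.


Proper divisors of 3110: 1, 2, 5, 10, 311, 622, 1555
Sum = 1 + 2 + 5 + 10 + 311 + 622 + 1555 = 2506

No, 3110 is not perfect (2506 ≠ 3110)


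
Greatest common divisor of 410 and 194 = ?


410 = 2 * 194 + 22
194 = 8 * 22 + 18
22 = 1 * 18 + 4
18 = 4 * 4 + 2
4 = 2 * 2 + 0
GCD = 2


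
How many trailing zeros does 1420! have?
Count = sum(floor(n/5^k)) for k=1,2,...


floor(1420/5) = 284
floor(1420/25) = 56
floor(1420/125) = 11
floor(1420/625) = 2
Total = 353

353 trailing zeros


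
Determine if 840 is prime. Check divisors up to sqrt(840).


840 / 2 = 420 (exact division)
840 is NOT prime.

No, 840 is not prime


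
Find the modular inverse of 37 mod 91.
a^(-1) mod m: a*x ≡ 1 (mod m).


Use the extended Euclidean algorithm on (91, 37); each row r = 91*s + 37*t:
r=91, s=1, t=0
r=37, s=0, t=1
q=2: r=17, s=1, t=-2   [91*(1) + 37*(-2) = 17]
q=2: r=3, s=-2, t=5   [91*(-2) + 37*(5) = 3]
q=5: r=2, s=11, t=-27   [91*(11) + 37*(-27) = 2]
q=1: r=1, s=-13, t=32   [91*(-13) + 37*(32) = 1]
q=2: r=0, s=37, t=-91   [91*(37) + 37*(-91) = 0]
GCD = 1 with t = 32, so 37*(32) ≡ 1 (mod 91)
Inverse = 32 mod 91 = 32
Check: 37 * 32 = 1184 ≡ 1 (mod 91)

37^(-1) ≡ 32 (mod 91)


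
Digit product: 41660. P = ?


4 × 1 × 6 × 6 × 0 = 0


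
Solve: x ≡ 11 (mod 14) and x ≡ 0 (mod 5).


M = 14*5 = 70
M1 = M/14 = 5, M2 = M/5 = 14
M1^(-1) mod 14 = 3, M2^(-1) mod 5 = 4
x = 11*5*3 + 0*14*4 = 165
165 mod 70 = 25
Check: 25 mod 14 = 11 ✓, 25 mod 5 = 0 ✓

x ≡ 25 (mod 70)


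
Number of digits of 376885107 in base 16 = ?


376885107 in base 16 = 1676CF73
Number of digits = 8

8 digits (base 16)


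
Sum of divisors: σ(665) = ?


Divisors of 665: 1, 5, 7, 19, 35, 95, 133, 665
Sum = 1 + 5 + 7 + 19 + 35 + 95 + 133 + 665 = 960

σ(665) = 960


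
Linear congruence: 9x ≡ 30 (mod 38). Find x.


GCD(9, 38) = 1, unique solution
a^(-1) mod 38 = 17
x = 17 * 30 mod 38 = 16

x ≡ 16 (mod 38)


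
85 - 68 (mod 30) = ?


85 - 68 = 17
17 mod 30 = 17


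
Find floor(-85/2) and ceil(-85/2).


-85/2 = -42.5000
floor = -43
ceil = -42

floor = -43, ceil = -42


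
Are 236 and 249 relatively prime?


Euclidean algorithm:
249 = 1 * 236 + 13
236 = 18 * 13 + 2
13 = 6 * 2 + 1
2 = 2 * 1 + 0
GCD(236, 249) = 1

Yes, coprime (GCD = 1)


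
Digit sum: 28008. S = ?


2 + 8 + 0 + 0 + 8 = 18


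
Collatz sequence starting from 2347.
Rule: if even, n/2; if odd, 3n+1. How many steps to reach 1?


2347 → 7042 → 3521 → 10564 → 5282 → 2641 → 7924 → 3962 → 1981 → 5944 → 2972 → 1486 → 743 → 2230 → 1115 → 3346 → 1673 → 5020 → 2510 → 1255 → 3766 → 1883 → 5650 → 2825 → 8476 → 4238 → 2119 → 6358 → 3179 → 9538 → 4769 → 14308 → 7154 → 3577 → 10732 → 5366 → 2683 → 8050 → 4025 → 12076 → 6038 → 3019 → 9058 → 4529 → 13588 → 6794 → 3397 → 10192 → 5096 → 2548 → 1274 → 637 → 1912 → 956 → 478 → 239 → 718 → 359 → 1078 → 539 → 1618 → 809 → 2428 → 1214 → 607 → 1822 → 911 → 2734 → 1367 → 4102 → 2051 → 6154 → 3077 → 9232 → 4616 → 2308 → 1154 → 577 → 1732 → 866 → 433 → 1300 → 650 → 325 → 976 → 488 → 244 → 122 → 61 → 184 → 92 → 46 → 23 → 70 → 35 → 106 → 53 → 160 → 80 → 40 → 20 → 10 → 5 → 16 → 8 → 4 → 2 → 1
Total steps = 107

107 steps


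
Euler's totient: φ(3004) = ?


3004 = 2^2 × 751
Prime factors: 2, 751
φ(3004) = 3004 × (1-1/2) × (1-1/751)
= 3004 × 1/2 × 750/751 = 1500

φ(3004) = 1500


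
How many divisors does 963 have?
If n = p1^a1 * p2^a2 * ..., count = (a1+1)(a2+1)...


963 = 3^2 × 107^1
d(963) = (2+1) × (1+1) = 6

6 divisors


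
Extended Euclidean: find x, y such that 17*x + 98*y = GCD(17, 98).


Tabular extended Euclidean (each row: r = 17*s + 98*t):
r=17, s=1, t=0
r=98, s=0, t=1
q=0: r=17, s=1, t=0   [17*(1) + 98*(0) = 17]
q=5: r=13, s=-5, t=1   [17*(-5) + 98*(1) = 13]
q=1: r=4, s=6, t=-1   [17*(6) + 98*(-1) = 4]
q=3: r=1, s=-23, t=4   [17*(-23) + 98*(4) = 1]
q=4: r=0, s=98, t=-17   [17*(98) + 98*(-17) = 0]
GCD = 1; from the row with r=1: x=-23, y=4
Check: 17*(-23) + 98*(4) = -391 + 392 = 1

GCD = 1, x = -23, y = 4


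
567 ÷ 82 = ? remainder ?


567 = 82 * 6 + 75
Check: 492 + 75 = 567

q = 6, r = 75


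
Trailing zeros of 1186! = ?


floor(1186/5) = 237
floor(1186/25) = 47
floor(1186/125) = 9
floor(1186/625) = 1
Total = 294

294 trailing zeros


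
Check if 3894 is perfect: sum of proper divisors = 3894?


Proper divisors of 3894: 1, 2, 3, 6, 11, 22, 33, 59, 66, 118, 177, 354, 649, 1298, 1947
Sum = 1 + 2 + 3 + 6 + 11 + 22 + 33 + 59 + 66 + 118 + 177 + 354 + 649 + 1298 + 1947 = 4746

No, 3894 is not perfect (4746 ≠ 3894)


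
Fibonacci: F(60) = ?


Sequence: 1, 1, 2, 3, 5, 8, 13, 21, 34, 55, 89, 144, 233, 377, 610, 987, 1597, 2584, 4181, 6765, 10946, 17711, 28657, 46368, 75025, 121393, 196418, 317811, 514229, 832040, 1346269, 2178309, 3524578, 5702887, 9227465, 14930352, 24157817, 39088169, 63245986, 102334155, 165580141, 267914296, 433494437, 701408733, 1134903170, 1836311903, 2971215073, 4807526976, 7778742049, 12586269025, 20365011074, 32951280099, 53316291173, 86267571272, 139583862445, 225851433717, 365435296162, 591286729879, 956722026041, 1548008755920
F(60) = 1548008755920


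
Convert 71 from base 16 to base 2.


71 (base 16) = 113 (decimal)
113 (decimal) = 1110001 (base 2)


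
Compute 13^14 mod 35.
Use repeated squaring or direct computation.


13^1 mod 35 = 13
13^2 mod 35 = 29
13^3 mod 35 = 27
13^4 mod 35 = 1
13^5 mod 35 = 13
13^6 mod 35 = 29
13^7 mod 35 = 27
13^8 mod 35 = 1
13^9 mod 35 = 13
13^10 mod 35 = 29
13^11 mod 35 = 27
13^12 mod 35 = 1
13^13 mod 35 = 13
13^14 mod 35 = 29


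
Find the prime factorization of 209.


209 / 11 = 19
19 / 19 = 1
209 = 11 × 19


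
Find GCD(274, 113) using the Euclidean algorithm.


274 = 2 * 113 + 48
113 = 2 * 48 + 17
48 = 2 * 17 + 14
17 = 1 * 14 + 3
14 = 4 * 3 + 2
3 = 1 * 2 + 1
2 = 2 * 1 + 0
GCD = 1


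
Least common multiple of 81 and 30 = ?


GCD(81, 30) = 3
LCM = 81*30/3 = 2430/3 = 810

LCM = 810


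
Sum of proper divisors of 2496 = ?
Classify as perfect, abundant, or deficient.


Proper divisors: 1, 2, 3, 4, 6, 8, 12, 13, 16, 24, 26, 32, 39, 48, 52, 64, 78, 96, 104, 156, 192, 208, 312, 416, 624, 832, 1248
Sum = 1 + 2 + 3 + 4 + 6 + 8 + 12 + 13 + 16 + 24 + 26 + 32 + 39 + 48 + 52 + 64 + 78 + 96 + 104 + 156 + 192 + 208 + 312 + 416 + 624 + 832 + 1248 = 4616
4616 > 2496 → abundant

s(2496) = 4616 (abundant)


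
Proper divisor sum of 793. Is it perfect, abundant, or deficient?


Proper divisors: 1, 13, 61
Sum = 1 + 13 + 61 = 75
75 < 793 → deficient

s(793) = 75 (deficient)


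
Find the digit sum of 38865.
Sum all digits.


3 + 8 + 8 + 6 + 5 = 30


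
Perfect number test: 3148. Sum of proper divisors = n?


Proper divisors of 3148: 1, 2, 4, 787, 1574
Sum = 1 + 2 + 4 + 787 + 1574 = 2368

No, 3148 is not perfect (2368 ≠ 3148)


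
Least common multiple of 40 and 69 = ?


GCD(40, 69) = 1
LCM = 40*69/1 = 2760/1 = 2760

LCM = 2760


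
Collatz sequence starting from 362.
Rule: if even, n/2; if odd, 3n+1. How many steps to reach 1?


362 → 181 → 544 → 272 → 136 → 68 → 34 → 17 → 52 → 26 → 13 → 40 → 20 → 10 → 5 → 16 → 8 → 4 → 2 → 1
Total steps = 19

19 steps


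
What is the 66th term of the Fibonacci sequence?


Sequence: 1, 1, 2, 3, 5, 8, 13, 21, 34, 55, 89, 144, 233, 377, 610, 987, 1597, 2584, 4181, 6765, 10946, 17711, 28657, 46368, 75025, 121393, 196418, 317811, 514229, 832040, 1346269, 2178309, 3524578, 5702887, 9227465, 14930352, 24157817, 39088169, 63245986, 102334155, 165580141, 267914296, 433494437, 701408733, 1134903170, 1836311903, 2971215073, 4807526976, 7778742049, 12586269025, 20365011074, 32951280099, 53316291173, 86267571272, 139583862445, 225851433717, 365435296162, 591286729879, 956722026041, 1548008755920, 2504730781961, 4052739537881, 6557470319842, 10610209857723, 17167680177565, 27777890035288
F(66) = 27777890035288


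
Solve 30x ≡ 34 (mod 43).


GCD(30, 43) = 1, unique solution
a^(-1) mod 43 = 33
x = 33 * 34 mod 43 = 4

x ≡ 4 (mod 43)


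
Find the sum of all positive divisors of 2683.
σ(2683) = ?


Divisors of 2683: 1, 2683
Sum = 1 + 2683 = 2684

σ(2683) = 2684


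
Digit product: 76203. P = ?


7 × 6 × 2 × 0 × 3 = 0


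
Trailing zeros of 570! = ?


floor(570/5) = 114
floor(570/25) = 22
floor(570/125) = 4
Total = 140

140 trailing zeros


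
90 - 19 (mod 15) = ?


90 - 19 = 71
71 mod 15 = 11


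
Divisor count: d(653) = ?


653 = 653^1
d(653) = (1+1) = 2

2 divisors


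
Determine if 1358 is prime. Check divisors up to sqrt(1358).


1358 / 2 = 679 (exact division)
1358 is NOT prime.

No, 1358 is not prime


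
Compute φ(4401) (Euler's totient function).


4401 = 3^3 × 163
Prime factors: 3, 163
φ(4401) = 4401 × (1-1/3) × (1-1/163)
= 4401 × 2/3 × 162/163 = 2916

φ(4401) = 2916


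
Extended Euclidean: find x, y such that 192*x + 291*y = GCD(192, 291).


Tabular extended Euclidean (each row: r = 192*s + 291*t):
r=192, s=1, t=0
r=291, s=0, t=1
q=0: r=192, s=1, t=0   [192*(1) + 291*(0) = 192]
q=1: r=99, s=-1, t=1   [192*(-1) + 291*(1) = 99]
q=1: r=93, s=2, t=-1   [192*(2) + 291*(-1) = 93]
q=1: r=6, s=-3, t=2   [192*(-3) + 291*(2) = 6]
q=15: r=3, s=47, t=-31   [192*(47) + 291*(-31) = 3]
q=2: r=0, s=-97, t=64   [192*(-97) + 291*(64) = 0]
GCD = 3; from the row with r=3: x=47, y=-31
Check: 192*(47) + 291*(-31) = 9024 - 9021 = 3

GCD = 3, x = 47, y = -31


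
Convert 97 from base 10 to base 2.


97 (base 10) = 97 (decimal)
97 (decimal) = 1100001 (base 2)


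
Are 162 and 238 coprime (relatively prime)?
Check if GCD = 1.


Euclidean algorithm:
238 = 1 * 162 + 76
162 = 2 * 76 + 10
76 = 7 * 10 + 6
10 = 1 * 6 + 4
6 = 1 * 4 + 2
4 = 2 * 2 + 0
GCD(162, 238) = 2

No, not coprime (GCD = 2)


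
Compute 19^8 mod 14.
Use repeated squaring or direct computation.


19^1 mod 14 = 5
19^2 mod 14 = 11
19^3 mod 14 = 13
19^4 mod 14 = 9
19^5 mod 14 = 3
19^6 mod 14 = 1
19^7 mod 14 = 5
19^8 mod 14 = 11


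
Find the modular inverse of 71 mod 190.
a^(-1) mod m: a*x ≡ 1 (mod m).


Use the extended Euclidean algorithm on (190, 71); each row r = 190*s + 71*t:
r=190, s=1, t=0
r=71, s=0, t=1
q=2: r=48, s=1, t=-2   [190*(1) + 71*(-2) = 48]
q=1: r=23, s=-1, t=3   [190*(-1) + 71*(3) = 23]
q=2: r=2, s=3, t=-8   [190*(3) + 71*(-8) = 2]
q=11: r=1, s=-34, t=91   [190*(-34) + 71*(91) = 1]
q=2: r=0, s=71, t=-190   [190*(71) + 71*(-190) = 0]
GCD = 1 with t = 91, so 71*(91) ≡ 1 (mod 190)
Inverse = 91 mod 190 = 91
Check: 71 * 91 = 6461 ≡ 1 (mod 190)

71^(-1) ≡ 91 (mod 190)


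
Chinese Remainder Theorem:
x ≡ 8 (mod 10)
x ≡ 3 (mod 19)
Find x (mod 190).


M = 10*19 = 190
M1 = M/10 = 19, M2 = M/19 = 10
M1^(-1) mod 10 = 9, M2^(-1) mod 19 = 2
x = 8*19*9 + 3*10*2 = 1428
1428 mod 190 = 98
Check: 98 mod 10 = 8 ✓, 98 mod 19 = 3 ✓

x ≡ 98 (mod 190)


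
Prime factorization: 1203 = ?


1203 / 3 = 401
401 / 401 = 1
1203 = 3 × 401


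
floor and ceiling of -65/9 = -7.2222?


-65/9 = -7.2222
floor = -8
ceil = -7

floor = -8, ceil = -7


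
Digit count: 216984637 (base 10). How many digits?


216984637 has 9 digits in base 10
floor(log10(216984637)) + 1 = floor(8.3364) + 1 = 9

9 digits (base 10)


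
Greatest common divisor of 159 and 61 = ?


159 = 2 * 61 + 37
61 = 1 * 37 + 24
37 = 1 * 24 + 13
24 = 1 * 13 + 11
13 = 1 * 11 + 2
11 = 5 * 2 + 1
2 = 2 * 1 + 0
GCD = 1


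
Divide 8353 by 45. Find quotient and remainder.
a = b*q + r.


8353 = 45 * 185 + 28
Check: 8325 + 28 = 8353

q = 185, r = 28


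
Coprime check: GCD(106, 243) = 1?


Euclidean algorithm:
243 = 2 * 106 + 31
106 = 3 * 31 + 13
31 = 2 * 13 + 5
13 = 2 * 5 + 3
5 = 1 * 3 + 2
3 = 1 * 2 + 1
2 = 2 * 1 + 0
GCD(106, 243) = 1

Yes, coprime (GCD = 1)


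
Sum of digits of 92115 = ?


9 + 2 + 1 + 1 + 5 = 18


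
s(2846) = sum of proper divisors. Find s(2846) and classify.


Proper divisors: 1, 2, 1423
Sum = 1 + 2 + 1423 = 1426
1426 < 2846 → deficient

s(2846) = 1426 (deficient)


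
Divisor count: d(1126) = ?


1126 = 2^1 × 563^1
d(1126) = (1+1) × (1+1) = 4

4 divisors


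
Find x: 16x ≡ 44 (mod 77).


GCD(16, 77) = 1, unique solution
a^(-1) mod 77 = 53
x = 53 * 44 mod 77 = 22

x ≡ 22 (mod 77)


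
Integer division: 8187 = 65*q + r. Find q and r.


8187 = 65 * 125 + 62
Check: 8125 + 62 = 8187

q = 125, r = 62


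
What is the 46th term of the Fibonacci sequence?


Sequence: 1, 1, 2, 3, 5, 8, 13, 21, 34, 55, 89, 144, 233, 377, 610, 987, 1597, 2584, 4181, 6765, 10946, 17711, 28657, 46368, 75025, 121393, 196418, 317811, 514229, 832040, 1346269, 2178309, 3524578, 5702887, 9227465, 14930352, 24157817, 39088169, 63245986, 102334155, 165580141, 267914296, 433494437, 701408733, 1134903170, 1836311903
F(46) = 1836311903


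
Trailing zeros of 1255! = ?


floor(1255/5) = 251
floor(1255/25) = 50
floor(1255/125) = 10
floor(1255/625) = 2
Total = 313

313 trailing zeros


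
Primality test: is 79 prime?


Check divisors up to sqrt(79) = 8.8882
No divisors found.
79 is prime.

Yes, 79 is prime


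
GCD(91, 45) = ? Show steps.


91 = 2 * 45 + 1
45 = 45 * 1 + 0
GCD = 1


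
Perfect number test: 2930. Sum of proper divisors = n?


Proper divisors of 2930: 1, 2, 5, 10, 293, 586, 1465
Sum = 1 + 2 + 5 + 10 + 293 + 586 + 1465 = 2362

No, 2930 is not perfect (2362 ≠ 2930)


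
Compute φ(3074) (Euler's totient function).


3074 = 2 × 29 × 53
Prime factors: 2, 29, 53
φ(3074) = 3074 × (1-1/2) × (1-1/29) × (1-1/53)
= 3074 × 1/2 × 28/29 × 52/53 = 1456

φ(3074) = 1456


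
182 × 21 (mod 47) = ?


182 × 21 = 3822
3822 mod 47 = 15


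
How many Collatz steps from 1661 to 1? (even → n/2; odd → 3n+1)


1661 → 4984 → 2492 → 1246 → 623 → 1870 → 935 → 2806 → 1403 → 4210 → 2105 → 6316 → 3158 → 1579 → 4738 → 2369 → 7108 → 3554 → 1777 → 5332 → 2666 → 1333 → 4000 → 2000 → 1000 → 500 → 250 → 125 → 376 → 188 → 94 → 47 → 142 → 71 → 214 → 107 → 322 → 161 → 484 → 242 → 121 → 364 → 182 → 91 → 274 → 137 → 412 → 206 → 103 → 310 → 155 → 466 → 233 → 700 → 350 → 175 → 526 → 263 → 790 → 395 → 1186 → 593 → 1780 → 890 → 445 → 1336 → 668 → 334 → 167 → 502 → 251 → 754 → 377 → 1132 → 566 → 283 → 850 → 425 → 1276 → 638 → 319 → 958 → 479 → 1438 → 719 → 2158 → 1079 → 3238 → 1619 → 4858 → 2429 → 7288 → 3644 → 1822 → 911 → 2734 → 1367 → 4102 → 2051 → 6154 → 3077 → 9232 → 4616 → 2308 → 1154 → 577 → 1732 → 866 → 433 → 1300 → 650 → 325 → 976 → 488 → 244 → 122 → 61 → 184 → 92 → 46 → 23 → 70 → 35 → 106 → 53 → 160 → 80 → 40 → 20 → 10 → 5 → 16 → 8 → 4 → 2 → 1
Total steps = 135

135 steps


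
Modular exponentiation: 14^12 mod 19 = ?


14^1 mod 19 = 14
14^2 mod 19 = 6
14^3 mod 19 = 8
14^4 mod 19 = 17
14^5 mod 19 = 10
14^6 mod 19 = 7
14^7 mod 19 = 3
14^8 mod 19 = 4
14^9 mod 19 = 18
14^10 mod 19 = 5
14^11 mod 19 = 13
14^12 mod 19 = 11


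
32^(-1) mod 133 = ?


Use the extended Euclidean algorithm on (133, 32); each row r = 133*s + 32*t:
r=133, s=1, t=0
r=32, s=0, t=1
q=4: r=5, s=1, t=-4   [133*(1) + 32*(-4) = 5]
q=6: r=2, s=-6, t=25   [133*(-6) + 32*(25) = 2]
q=2: r=1, s=13, t=-54   [133*(13) + 32*(-54) = 1]
q=2: r=0, s=-32, t=133   [133*(-32) + 32*(133) = 0]
GCD = 1 with t = -54, so 32*(-54) ≡ 1 (mod 133)
Inverse = -54 mod 133 = 79
Check: 32 * 79 = 2528 ≡ 1 (mod 133)

32^(-1) ≡ 79 (mod 133)


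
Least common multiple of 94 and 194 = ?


GCD(94, 194) = 2
LCM = 94*194/2 = 18236/2 = 9118

LCM = 9118


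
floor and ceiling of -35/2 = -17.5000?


-35/2 = -17.5000
floor = -18
ceil = -17

floor = -18, ceil = -17


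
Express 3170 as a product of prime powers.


3170 / 2 = 1585
1585 / 5 = 317
317 / 317 = 1
3170 = 2 × 5 × 317


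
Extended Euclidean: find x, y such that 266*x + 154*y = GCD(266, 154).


Tabular extended Euclidean (each row: r = 266*s + 154*t):
r=266, s=1, t=0
r=154, s=0, t=1
q=1: r=112, s=1, t=-1   [266*(1) + 154*(-1) = 112]
q=1: r=42, s=-1, t=2   [266*(-1) + 154*(2) = 42]
q=2: r=28, s=3, t=-5   [266*(3) + 154*(-5) = 28]
q=1: r=14, s=-4, t=7   [266*(-4) + 154*(7) = 14]
q=2: r=0, s=11, t=-19   [266*(11) + 154*(-19) = 0]
GCD = 14; from the row with r=14: x=-4, y=7
Check: 266*(-4) + 154*(7) = -1064 + 1078 = 14

GCD = 14, x = -4, y = 7


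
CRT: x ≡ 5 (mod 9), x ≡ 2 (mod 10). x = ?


M = 9*10 = 90
M1 = M/9 = 10, M2 = M/10 = 9
M1^(-1) mod 9 = 1, M2^(-1) mod 10 = 9
x = 5*10*1 + 2*9*9 = 212
212 mod 90 = 32
Check: 32 mod 9 = 5 ✓, 32 mod 10 = 2 ✓

x ≡ 32 (mod 90)


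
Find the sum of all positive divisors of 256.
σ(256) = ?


Divisors of 256: 1, 2, 4, 8, 16, 32, 64, 128, 256
Sum = 1 + 2 + 4 + 8 + 16 + 32 + 64 + 128 + 256 = 511

σ(256) = 511


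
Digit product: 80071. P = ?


8 × 0 × 0 × 7 × 1 = 0


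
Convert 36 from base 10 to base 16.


36 (base 10) = 36 (decimal)
36 (decimal) = 24 (base 16)


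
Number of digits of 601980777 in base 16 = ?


601980777 in base 16 = 23E17F69
Number of digits = 8

8 digits (base 16)


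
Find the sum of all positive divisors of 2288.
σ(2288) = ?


Divisors of 2288: 1, 2, 4, 8, 11, 13, 16, 22, 26, 44, 52, 88, 104, 143, 176, 208, 286, 572, 1144, 2288
Sum = 1 + 2 + 4 + 8 + 11 + 13 + 16 + 22 + 26 + 44 + 52 + 88 + 104 + 143 + 176 + 208 + 286 + 572 + 1144 + 2288 = 5208

σ(2288) = 5208


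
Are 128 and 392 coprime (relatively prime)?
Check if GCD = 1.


Euclidean algorithm:
392 = 3 * 128 + 8
128 = 16 * 8 + 0
GCD(128, 392) = 8

No, not coprime (GCD = 8)


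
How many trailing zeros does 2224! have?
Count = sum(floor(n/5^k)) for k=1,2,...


floor(2224/5) = 444
floor(2224/25) = 88
floor(2224/125) = 17
floor(2224/625) = 3
Total = 552

552 trailing zeros


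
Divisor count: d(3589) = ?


3589 = 37^1 × 97^1
d(3589) = (1+1) × (1+1) = 4

4 divisors


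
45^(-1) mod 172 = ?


Use the extended Euclidean algorithm on (172, 45); each row r = 172*s + 45*t:
r=172, s=1, t=0
r=45, s=0, t=1
q=3: r=37, s=1, t=-3   [172*(1) + 45*(-3) = 37]
q=1: r=8, s=-1, t=4   [172*(-1) + 45*(4) = 8]
q=4: r=5, s=5, t=-19   [172*(5) + 45*(-19) = 5]
q=1: r=3, s=-6, t=23   [172*(-6) + 45*(23) = 3]
q=1: r=2, s=11, t=-42   [172*(11) + 45*(-42) = 2]
q=1: r=1, s=-17, t=65   [172*(-17) + 45*(65) = 1]
q=2: r=0, s=45, t=-172   [172*(45) + 45*(-172) = 0]
GCD = 1 with t = 65, so 45*(65) ≡ 1 (mod 172)
Inverse = 65 mod 172 = 65
Check: 45 * 65 = 2925 ≡ 1 (mod 172)

45^(-1) ≡ 65 (mod 172)


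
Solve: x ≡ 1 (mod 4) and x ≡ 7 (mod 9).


M = 4*9 = 36
M1 = M/4 = 9, M2 = M/9 = 4
M1^(-1) mod 4 = 1, M2^(-1) mod 9 = 7
x = 1*9*1 + 7*4*7 = 205
205 mod 36 = 25
Check: 25 mod 4 = 1 ✓, 25 mod 9 = 7 ✓

x ≡ 25 (mod 36)


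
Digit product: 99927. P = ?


9 × 9 × 9 × 2 × 7 = 10206


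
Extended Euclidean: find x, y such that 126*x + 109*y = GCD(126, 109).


Tabular extended Euclidean (each row: r = 126*s + 109*t):
r=126, s=1, t=0
r=109, s=0, t=1
q=1: r=17, s=1, t=-1   [126*(1) + 109*(-1) = 17]
q=6: r=7, s=-6, t=7   [126*(-6) + 109*(7) = 7]
q=2: r=3, s=13, t=-15   [126*(13) + 109*(-15) = 3]
q=2: r=1, s=-32, t=37   [126*(-32) + 109*(37) = 1]
q=3: r=0, s=109, t=-126   [126*(109) + 109*(-126) = 0]
GCD = 1; from the row with r=1: x=-32, y=37
Check: 126*(-32) + 109*(37) = -4032 + 4033 = 1

GCD = 1, x = -32, y = 37
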